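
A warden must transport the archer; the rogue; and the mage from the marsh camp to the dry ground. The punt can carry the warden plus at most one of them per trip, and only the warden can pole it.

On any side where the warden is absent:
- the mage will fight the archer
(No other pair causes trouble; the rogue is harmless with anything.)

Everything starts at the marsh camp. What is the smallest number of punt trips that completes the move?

5

Counting alone: the warden can take at most 1 across per trip to the dry ground, so moving all 3 needs at least 3 loaded trips out, with a return between consecutive ones — at least 5 crossings.
The plan below uses exactly 5 crossings, so it is optimal:
1. Warden goes to the dry ground with the archer.
2. Warden goes back to the marsh camp alone.
3. Warden goes to the dry ground with the rogue.
4. Warden goes back to the marsh camp alone.
5. Warden goes to the dry ground with the mage.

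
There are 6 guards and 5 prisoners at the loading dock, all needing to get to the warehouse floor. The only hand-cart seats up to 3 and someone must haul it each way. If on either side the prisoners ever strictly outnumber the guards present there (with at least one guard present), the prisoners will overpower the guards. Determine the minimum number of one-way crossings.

Counting alone: each trip to the warehouse floor takes at most 3 across and each return brings at least 1 back, so after t trips out (and t−1 returns) at most 3t − (t−1) of the 11 are across; that first reaches 11 at t = 5, so at least 9 crossings are needed.
The plan below uses exactly 9 crossings, so it is optimal:
1. 3 prisoners → the warehouse floor.  (the loading dock: 6G 2P; the warehouse floor: 0G 3P)
2. 1 prisoner ← the loading dock.  (the loading dock: 6G 3P; the warehouse floor: 0G 2P)
3. 3 guards → the warehouse floor.  (the loading dock: 3G 3P; the warehouse floor: 3G 2P)
4. 1 guard ← the loading dock.  (the loading dock: 4G 3P; the warehouse floor: 2G 2P)
5. 2 guards and 1 prisoner → the warehouse floor.  (the loading dock: 2G 2P; the warehouse floor: 4G 3P)
6. 1 guard ← the loading dock.  (the loading dock: 3G 2P; the warehouse floor: 3G 3P)
7. 2 guards and 1 prisoner → the warehouse floor.  (the loading dock: 1G 1P; the warehouse floor: 5G 4P)
8. 1 guard ← the loading dock.  (the loading dock: 2G 1P; the warehouse floor: 4G 4P)
9. 2 guards and 1 prisoner → the warehouse floor.  (the loading dock: 0G 0P; the warehouse floor: 6G 5P)

9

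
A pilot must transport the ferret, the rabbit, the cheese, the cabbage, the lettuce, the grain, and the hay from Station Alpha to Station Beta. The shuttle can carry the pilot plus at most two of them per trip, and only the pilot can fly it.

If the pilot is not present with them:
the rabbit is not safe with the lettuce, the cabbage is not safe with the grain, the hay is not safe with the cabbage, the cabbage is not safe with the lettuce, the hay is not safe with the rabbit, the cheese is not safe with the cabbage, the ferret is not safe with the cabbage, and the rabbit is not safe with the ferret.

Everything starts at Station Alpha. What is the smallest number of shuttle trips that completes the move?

9

Counting alone: the pilot can take at most 2 across per trip to Station Beta, so moving all 7 needs at least 4 loaded trips out, with a return between consecutive ones — at least 7 crossings.
The safety rule pushes this higher. Following every safe sequence of crossings, the most of the 7 that can be at Station Beta as the shuttle arrives there on crossing 7 is 5 — never all 7.
So no plan with fewer than 9 crossings exists, and this one achieves 9:
1. Pilot goes to Station Beta with the cabbage and the rabbit.
2. Pilot goes back to Station Alpha alone.
3. Pilot goes to Station Beta with the ferret and the lettuce.
4. Pilot goes back to Station Alpha with the cabbage and the rabbit.
5. Pilot goes to Station Beta with the cabbage and the hay.
6. Pilot goes back to Station Alpha with the cabbage.
7. Pilot goes to Station Beta with the cheese and the grain.
8. Pilot goes back to Station Alpha alone.
9. Pilot goes to Station Beta with the cabbage and the rabbit.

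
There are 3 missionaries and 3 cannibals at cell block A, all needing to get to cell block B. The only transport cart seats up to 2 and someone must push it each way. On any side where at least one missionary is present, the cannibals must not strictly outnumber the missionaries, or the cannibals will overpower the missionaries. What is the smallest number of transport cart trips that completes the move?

Counting alone: each trip to cell block B takes at most 2 across and each return brings at least 1 back, so after t trips out (and t−1 returns) at most 2t − (t−1) of the 6 are across; that first reaches 6 at t = 5, so at least 9 crossings are needed.
The safety rule pushes this higher. Following every safe sequence of crossings, the most of the 6 that can be at cell block B as the transport cart arrives there on crossing 9 is 5 — never all 6.
So no plan with fewer than 11 crossings exists, and this one achieves 11:
1. 2 cannibals → cell block B.  (cell block A: 3M 1C; cell block B: 0M 2C)
2. 1 cannibal ← cell block A.  (cell block A: 3M 2C; cell block B: 0M 1C)
3. 2 cannibals → cell block B.  (cell block A: 3M 0C; cell block B: 0M 3C)
4. 1 cannibal ← cell block A.  (cell block A: 3M 1C; cell block B: 0M 2C)
5. 2 missionaries → cell block B.  (cell block A: 1M 1C; cell block B: 2M 2C)
6. 1 missionary and 1 cannibal ← cell block A.  (cell block A: 2M 2C; cell block B: 1M 1C)
7. 2 missionaries → cell block B.  (cell block A: 0M 2C; cell block B: 3M 1C)
8. 1 cannibal ← cell block A.  (cell block A: 0M 3C; cell block B: 3M 0C)
9. 2 cannibals → cell block B.  (cell block A: 0M 1C; cell block B: 3M 2C)
10. 1 cannibal ← cell block A.  (cell block A: 0M 2C; cell block B: 3M 1C)
11. 2 cannibals → cell block B.  (cell block A: 0M 0C; cell block B: 3M 3C)

11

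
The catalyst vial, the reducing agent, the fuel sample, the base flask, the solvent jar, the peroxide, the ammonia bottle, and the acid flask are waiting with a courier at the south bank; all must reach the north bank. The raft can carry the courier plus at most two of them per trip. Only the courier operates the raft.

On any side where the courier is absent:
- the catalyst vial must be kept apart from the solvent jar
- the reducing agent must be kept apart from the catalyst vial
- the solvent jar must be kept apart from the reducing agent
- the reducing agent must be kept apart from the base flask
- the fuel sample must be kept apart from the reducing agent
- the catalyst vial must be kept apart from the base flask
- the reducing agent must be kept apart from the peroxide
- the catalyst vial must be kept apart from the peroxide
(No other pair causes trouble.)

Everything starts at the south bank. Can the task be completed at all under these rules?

No

Following every safe sequence of crossings from the start, the most of the 8 that can be at the north bank as the raft arrives there on crossings 1, 3, 5, 7, 9 is 2, 3, 4, 5, 6 respectively; the best ever achieved is 6 of 8.
From crossing 11 on, no configuration arises that was not already reachable earlier: only 76 distinct safe configurations (who is on which side, and where the raft is) can ever be reached, none of them has everyone across, and every continuation just revisits them. So no valid plan exists.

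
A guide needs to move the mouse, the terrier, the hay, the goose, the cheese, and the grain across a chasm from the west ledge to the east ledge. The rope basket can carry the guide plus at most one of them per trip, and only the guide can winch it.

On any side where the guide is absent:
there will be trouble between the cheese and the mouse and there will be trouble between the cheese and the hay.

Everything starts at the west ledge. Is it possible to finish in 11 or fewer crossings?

Counting alone: the guide can take at most 1 across per trip to the east ledge, so moving all 6 needs at least 6 loaded trips out, with a return between consecutive ones — at least 11 crossings.
The safety rule pushes this higher. Following every safe sequence of crossings, the most of the 6 that can be at the east ledge as the rope basket arrives there on crossing 11 is 5 — never all 6.
So the move cannot be finished within 11 crossings. (The shortest complete plan takes 13:)
1. Guide goes to the east ledge with the cheese.
2. Guide goes back to the west ledge alone.
3. Guide goes to the east ledge with the mouse.
4. Guide goes back to the west ledge with the cheese.
5. Guide goes to the east ledge with the hay.
6. Guide goes back to the west ledge alone.
7. Guide goes to the east ledge with the terrier.
8. Guide goes back to the west ledge alone.
9. Guide goes to the east ledge with the goose.
10. Guide goes back to the west ledge alone.
11. Guide goes to the east ledge with the grain.
12. Guide goes back to the west ledge alone.
13. Guide goes to the east ledge with the cheese.

No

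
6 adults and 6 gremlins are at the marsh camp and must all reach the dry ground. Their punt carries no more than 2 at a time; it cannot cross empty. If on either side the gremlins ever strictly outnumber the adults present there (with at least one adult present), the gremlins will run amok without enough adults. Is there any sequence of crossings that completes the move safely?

No

Following every safe sequence of crossings from the start, the most of the 12 that can be at the dry ground as the punt arrives there on crossings 1, 3, 5, 7, 9 is 2, 3, 4, 5, 6 respectively; the best ever achieved is 6 of 12.
From crossing 11 on, no configuration arises that was not already reachable earlier: only 15 distinct safe configurations (who is on which side, and where the punt is) can ever be reached, none of them has everyone across, and every continuation just revisits them. They are: 0 adults + 0 gremlins across (punt back at the start); 0 adults + 1 gremlin across (punt there); 0 adults + 1 gremlin across (punt back at the start); 0 adults + 2 gremlins across (punt there); 0 adults + 2 gremlins across (punt back at the start); 0 adults + 3 gremlins across (punt there); 0 adults + 3 gremlins across (punt back at the start); 0 adults + 4 gremlins across (punt there); 0 adults + 4 gremlins across (punt back at the start); 0 adults + 5 gremlins across (punt there); 0 adults + 5 gremlins across (punt back at the start); 0 adults + 6 gremlins across (punt there); 1 adult + 1 gremlin across (punt there); 1 adult + 1 gremlin across (punt back at the start); 2 adults + 2 gremlins across (punt there). So no valid plan exists.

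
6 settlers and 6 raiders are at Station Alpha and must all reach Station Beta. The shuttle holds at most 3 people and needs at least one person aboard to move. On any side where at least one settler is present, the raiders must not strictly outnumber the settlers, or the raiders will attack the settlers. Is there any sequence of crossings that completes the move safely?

Following every safe sequence of crossings from the start, the most of the 12 that can be at Station Beta as the shuttle arrives there on crossings 1, 3, 5 is 3, 5, 6 respectively; the best ever achieved is 6 of 12.
From crossing 7 on, no configuration arises that was not already reachable earlier: only 17 distinct safe configurations (who is on which side, and where the shuttle is) can ever be reached, none of them has everyone across, and every continuation just revisits them. They are: 0 settlers + 0 raiders across (shuttle back at the start); 0 settlers + 1 raider across (shuttle there); 0 settlers + 1 raider across (shuttle back at the start); 0 settlers + 2 raiders across (shuttle there); 0 settlers + 2 raiders across (shuttle back at the start); 0 settlers + 3 raiders across (shuttle there); 0 settlers + 3 raiders across (shuttle back at the start); 0 settlers + 4 raiders across (shuttle there); 0 settlers + 4 raiders across (shuttle back at the start); 0 settlers + 5 raiders across (shuttle there); 0 settlers + 5 raiders across (shuttle back at the start); 0 settlers + 6 raiders across (shuttle there); 1 settler + 1 raider across (shuttle there); 1 settler + 1 raider across (shuttle back at the start); 2 settlers + 2 raiders across (shuttle there); 2 settlers + 2 raiders across (shuttle back at the start); 3 settlers + 3 raiders across (shuttle there). So no valid plan exists.

No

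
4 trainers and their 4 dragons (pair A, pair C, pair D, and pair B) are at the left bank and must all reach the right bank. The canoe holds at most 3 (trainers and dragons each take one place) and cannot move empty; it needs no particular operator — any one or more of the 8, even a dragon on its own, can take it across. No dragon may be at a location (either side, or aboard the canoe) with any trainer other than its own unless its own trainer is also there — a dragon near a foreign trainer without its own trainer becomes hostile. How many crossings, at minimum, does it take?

Counting alone: each trip to the right bank takes at most 3 across and each return brings at least 1 back, so after t trips out (and t−1 returns) at most 3t − (t−1) of the 8 are across; that first reaches 8 at t = 4, so at least 7 crossings are needed.
The safety rule pushes this higher. Following every safe sequence of crossings, the most of the 8 that can be at the right bank as the canoe arrives there on crossing 7 is 7 — never all 8.
So no plan with fewer than 9 crossings exists, and this one achieves 9:
1. dragon A and trainer A cross → the right bank.
2. trainer A crosses ← the left bank.
3. dragon C, trainer A, and trainer C cross → the right bank.
4. dragon A and trainer A cross ← the left bank.
5. trainer A, trainer B, and trainer D cross → the right bank.
6. dragon C crosses ← the left bank.
7. dragon A and dragon C cross → the right bank.
8. dragon A crosses ← the left bank.
9. dragon A, dragon B, and dragon D cross → the right bank.

9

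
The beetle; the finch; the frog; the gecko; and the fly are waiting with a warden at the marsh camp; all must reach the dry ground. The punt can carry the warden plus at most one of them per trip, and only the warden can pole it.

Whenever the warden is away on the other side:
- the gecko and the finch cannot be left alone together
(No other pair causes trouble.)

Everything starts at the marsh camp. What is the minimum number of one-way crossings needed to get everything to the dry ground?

Counting alone: the warden can take at most 1 across per trip to the dry ground, so moving all 5 needs at least 5 loaded trips out, with a return between consecutive ones — at least 9 crossings.
The plan below uses exactly 9 crossings, so it is optimal:
1. Warden goes to the dry ground with the finch.
2. Warden goes back to the marsh camp alone.
3. Warden goes to the dry ground with the beetle.
4. Warden goes back to the marsh camp alone.
5. Warden goes to the dry ground with the frog.
6. Warden goes back to the marsh camp alone.
7. Warden goes to the dry ground with the fly.
8. Warden goes back to the marsh camp alone.
9. Warden goes to the dry ground with the gecko.

9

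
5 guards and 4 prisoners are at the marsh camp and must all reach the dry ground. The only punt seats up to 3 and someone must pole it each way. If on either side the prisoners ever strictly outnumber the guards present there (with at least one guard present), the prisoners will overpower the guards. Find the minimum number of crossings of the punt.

Counting alone: each trip to the dry ground takes at most 3 across and each return brings at least 1 back, so after t trips out (and t−1 returns) at most 3t − (t−1) of the 9 are across; that first reaches 9 at t = 4, so at least 7 crossings are needed.
The plan below uses exactly 7 crossings, so it is optimal:
1. 3 prisoners → the dry ground.  (the marsh camp: 5G 1P; the dry ground: 0G 3P)
2. 1 prisoner ← the marsh camp.  (the marsh camp: 5G 2P; the dry ground: 0G 2P)
3. 3 guards → the dry ground.  (the marsh camp: 2G 2P; the dry ground: 3G 2P)
4. 1 guard ← the marsh camp.  (the marsh camp: 3G 2P; the dry ground: 2G 2P)
5. 2 guards and 1 prisoner → the dry ground.  (the marsh camp: 1G 1P; the dry ground: 4G 3P)
6. 1 guard ← the marsh camp.  (the marsh camp: 2G 1P; the dry ground: 3G 3P)
7. 2 guards and 1 prisoner → the dry ground.  (the marsh camp: 0G 0P; the dry ground: 5G 4P)

7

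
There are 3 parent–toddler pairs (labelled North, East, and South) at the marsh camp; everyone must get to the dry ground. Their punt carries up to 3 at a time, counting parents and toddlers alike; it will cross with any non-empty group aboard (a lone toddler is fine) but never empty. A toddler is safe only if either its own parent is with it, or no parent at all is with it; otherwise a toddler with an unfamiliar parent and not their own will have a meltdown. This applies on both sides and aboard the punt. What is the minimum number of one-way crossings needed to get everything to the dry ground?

5

Counting alone: each trip to the dry ground takes at most 3 across and each return brings at least 1 back, so after t trips out (and t−1 returns) at most 3t − (t−1) of the 6 are across; that first reaches 6 at t = 3, so at least 5 crossings are needed.
The plan below uses exactly 5 crossings, so it is optimal:
1. parent North and toddler North cross → the dry ground.
2. parent North crosses ← the marsh camp.
3. parent East, parent North, and parent South cross → the dry ground.
4. toddler North crosses ← the marsh camp.
5. toddler East, toddler North, and toddler South cross → the dry ground.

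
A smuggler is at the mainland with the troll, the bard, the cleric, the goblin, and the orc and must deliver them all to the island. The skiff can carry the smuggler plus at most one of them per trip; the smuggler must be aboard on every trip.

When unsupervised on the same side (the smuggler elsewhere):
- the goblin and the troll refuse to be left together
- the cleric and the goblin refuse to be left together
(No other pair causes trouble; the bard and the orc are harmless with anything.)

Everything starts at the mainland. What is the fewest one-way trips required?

Counting alone: the smuggler can take at most 1 across per trip to the island, so moving all 5 needs at least 5 loaded trips out, with a return between consecutive ones — at least 9 crossings.
The safety rule pushes this higher. Following every safe sequence of crossings, the most of the 5 that can be at the island as the skiff arrives there on crossing 9 is 4 — never all 5.
So no plan with fewer than 11 crossings exists, and this one achieves 11:
1. Smuggler goes to the island with the goblin.
2. Smuggler goes back to the mainland alone.
3. Smuggler goes to the island with the troll.
4. Smuggler goes back to the mainland with the goblin.
5. Smuggler goes to the island with the cleric.
6. Smuggler goes back to the mainland alone.
7. Smuggler goes to the island with the bard.
8. Smuggler goes back to the mainland alone.
9. Smuggler goes to the island with the orc.
10. Smuggler goes back to the mainland alone.
11. Smuggler goes to the island with the goblin.

11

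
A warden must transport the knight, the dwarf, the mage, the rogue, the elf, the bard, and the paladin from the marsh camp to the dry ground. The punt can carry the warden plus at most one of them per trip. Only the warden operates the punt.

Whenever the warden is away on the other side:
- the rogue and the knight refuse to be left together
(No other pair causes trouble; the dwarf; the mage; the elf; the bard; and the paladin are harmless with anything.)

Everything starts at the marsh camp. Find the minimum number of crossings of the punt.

13

Counting alone: the warden can take at most 1 across per trip to the dry ground, so moving all 7 needs at least 7 loaded trips out, with a return between consecutive ones — at least 13 crossings.
The plan below uses exactly 13 crossings, so it is optimal:
1. Warden goes to the dry ground with the knight.  [the marsh camp: the bard, the dwarf, the elf, the mage, the paladin, the rogue | the dry ground: the knight]
2. Warden goes back to the marsh camp alone.  [the marsh camp: the bard, the dwarf, the elf, the mage, the paladin, the rogue | the dry ground: the knight]
3. Warden goes to the dry ground with the dwarf.  [the marsh camp: the bard, the elf, the mage, the paladin, the rogue | the dry ground: the dwarf, the knight]
4. Warden goes back to the marsh camp alone.  [the marsh camp: the bard, the elf, the mage, the paladin, the rogue | the dry ground: the dwarf, the knight]
5. Warden goes to the dry ground with the mage.  [the marsh camp: the bard, the elf, the paladin, the rogue | the dry ground: the dwarf, the knight, the mage]
6. Warden goes back to the marsh camp alone.  [the marsh camp: the bard, the elf, the paladin, the rogue | the dry ground: the dwarf, the knight, the mage]
7. Warden goes to the dry ground with the elf.  [the marsh camp: the bard, the paladin, the rogue | the dry ground: the dwarf, the elf, the knight, the mage]
8. Warden goes back to the marsh camp alone.  [the marsh camp: the bard, the paladin, the rogue | the dry ground: the dwarf, the elf, the knight, the mage]
9. Warden goes to the dry ground with the bard.  [the marsh camp: the paladin, the rogue | the dry ground: the bard, the dwarf, the elf, the knight, the mage]
10. Warden goes back to the marsh camp alone.  [the marsh camp: the paladin, the rogue | the dry ground: the bard, the dwarf, the elf, the knight, the mage]
11. Warden goes to the dry ground with the paladin.  [the marsh camp: the rogue | the dry ground: the bard, the dwarf, the elf, the knight, the mage, the paladin]
12. Warden goes back to the marsh camp alone.  [the marsh camp: the rogue | the dry ground: the bard, the dwarf, the elf, the knight, the mage, the paladin]
13. Warden goes to the dry ground with the rogue.  [the marsh camp: — | the dry ground: the bard, the dwarf, the elf, the knight, the mage, the paladin, the rogue]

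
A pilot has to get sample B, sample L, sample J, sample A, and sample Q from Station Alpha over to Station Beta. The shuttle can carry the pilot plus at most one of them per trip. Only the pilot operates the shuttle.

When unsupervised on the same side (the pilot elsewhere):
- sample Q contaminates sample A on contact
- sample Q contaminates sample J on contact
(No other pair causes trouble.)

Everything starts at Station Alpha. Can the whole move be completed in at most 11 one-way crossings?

Yes — this plan uses 11 crossings (≤ 11):
1. Pilot goes to Station Beta with sample Q.
2. Pilot goes back to Station Alpha alone.
3. Pilot goes to Station Beta with sample B.
4. Pilot goes back to Station Alpha alone.
5. Pilot goes to Station Beta with sample L.
6. Pilot goes back to Station Alpha alone.
7. Pilot goes to Station Beta with sample J.
8. Pilot goes back to Station Alpha with sample Q.
9. Pilot goes to Station Beta with sample A.
10. Pilot goes back to Station Alpha alone.
11. Pilot goes to Station Beta with sample Q.

Yes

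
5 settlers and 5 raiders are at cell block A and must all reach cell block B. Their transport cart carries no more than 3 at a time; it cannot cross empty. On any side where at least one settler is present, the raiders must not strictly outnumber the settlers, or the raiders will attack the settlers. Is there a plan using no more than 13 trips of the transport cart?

Yes

Yes — this plan uses 11 crossings (≤ 13):
1. 2 raiders → cell block B.  (cell block A: 5S 3R; cell block B: 0S 2R)
2. 1 raider ← cell block A.  (cell block A: 5S 4R; cell block B: 0S 1R)
3. 3 raiders → cell block B.  (cell block A: 5S 1R; cell block B: 0S 4R)
4. 1 raider ← cell block A.  (cell block A: 5S 2R; cell block B: 0S 3R)
5. 3 settlers → cell block B.  (cell block A: 2S 2R; cell block B: 3S 3R)
6. 1 settler and 1 raider ← cell block A.  (cell block A: 3S 3R; cell block B: 2S 2R)
7. 3 settlers → cell block B.  (cell block A: 0S 3R; cell block B: 5S 2R)
8. 1 raider ← cell block A.  (cell block A: 0S 4R; cell block B: 5S 1R)
9. 2 raiders → cell block B.  (cell block A: 0S 2R; cell block B: 5S 3R)
10. 1 raider ← cell block A.  (cell block A: 0S 3R; cell block B: 5S 2R)
11. 3 raiders → cell block B.  (cell block A: 0S 0R; cell block B: 5S 5R)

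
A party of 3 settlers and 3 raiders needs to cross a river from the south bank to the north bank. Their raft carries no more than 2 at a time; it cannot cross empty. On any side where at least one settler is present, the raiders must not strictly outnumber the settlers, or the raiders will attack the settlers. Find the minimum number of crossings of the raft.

11

Counting alone: each trip to the north bank takes at most 2 across and each return brings at least 1 back, so after t trips out (and t−1 returns) at most 2t − (t−1) of the 6 are across; that first reaches 6 at t = 5, so at least 9 crossings are needed.
The safety rule pushes this higher. Following every safe sequence of crossings, the most of the 6 that can be at the north bank as the raft arrives there on crossing 9 is 5 — never all 6.
So no plan with fewer than 11 crossings exists, and this one achieves 11:
1. 2 raiders → the north bank.  (the south bank: 3S 1R; the north bank: 0S 2R)
2. 1 raider ← the south bank.  (the south bank: 3S 2R; the north bank: 0S 1R)
3. 2 raiders → the north bank.  (the south bank: 3S 0R; the north bank: 0S 3R)
4. 1 raider ← the south bank.  (the south bank: 3S 1R; the north bank: 0S 2R)
5. 2 settlers → the north bank.  (the south bank: 1S 1R; the north bank: 2S 2R)
6. 1 settler and 1 raider ← the south bank.  (the south bank: 2S 2R; the north bank: 1S 1R)
7. 2 settlers → the north bank.  (the south bank: 0S 2R; the north bank: 3S 1R)
8. 1 raider ← the south bank.  (the south bank: 0S 3R; the north bank: 3S 0R)
9. 2 raiders → the north bank.  (the south bank: 0S 1R; the north bank: 3S 2R)
10. 1 raider ← the south bank.  (the south bank: 0S 2R; the north bank: 3S 1R)
11. 2 raiders → the north bank.  (the south bank: 0S 0R; the north bank: 3S 3R)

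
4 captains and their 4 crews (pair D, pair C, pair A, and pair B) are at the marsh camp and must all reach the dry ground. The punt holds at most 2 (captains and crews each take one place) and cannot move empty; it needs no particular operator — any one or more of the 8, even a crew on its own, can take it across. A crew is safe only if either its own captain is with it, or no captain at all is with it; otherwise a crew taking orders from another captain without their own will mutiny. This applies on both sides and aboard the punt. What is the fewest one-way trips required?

Following every safe sequence of crossings from the start, the most of the 8 that can be at the dry ground as the punt arrives there on crossings 1, 3, 5 is 2, 3, 4 respectively; the best ever achieved is 4 of 8.
From crossing 7 on, no configuration arises that was not already reachable earlier: only 44 distinct safe configurations (who is on which side, and where the punt is) can ever be reached, none of them has everyone across, and every continuation just revisits them. So no valid plan exists.

impossible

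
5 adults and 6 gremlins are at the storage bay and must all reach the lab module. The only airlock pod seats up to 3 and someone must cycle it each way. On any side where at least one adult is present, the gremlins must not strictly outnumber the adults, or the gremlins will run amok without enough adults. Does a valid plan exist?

No

The gremlins already outnumber the adults at the storage bay before anyone moves, so the starting position itself is disallowed.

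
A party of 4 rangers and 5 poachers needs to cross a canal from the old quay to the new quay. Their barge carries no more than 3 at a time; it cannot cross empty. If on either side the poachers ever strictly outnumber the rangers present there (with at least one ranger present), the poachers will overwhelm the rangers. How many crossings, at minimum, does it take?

The poachers already outnumber the rangers at the old quay before anyone moves, so the starting position itself is disallowed.

impossible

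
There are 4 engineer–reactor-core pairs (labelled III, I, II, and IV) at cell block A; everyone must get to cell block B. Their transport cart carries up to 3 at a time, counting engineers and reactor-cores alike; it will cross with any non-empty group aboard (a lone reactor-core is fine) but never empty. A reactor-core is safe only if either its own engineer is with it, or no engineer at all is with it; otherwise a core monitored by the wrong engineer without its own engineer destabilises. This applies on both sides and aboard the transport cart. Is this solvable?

Yes

1. engineer III and reactor-core III cross → cell block B.
2. engineer III crosses ← cell block A.
3. engineer I, engineer III, and reactor-core I cross → cell block B.
4. engineer III and reactor-core III cross ← cell block A.
5. engineer II, engineer III, and engineer IV cross → cell block B.
6. reactor-core I crosses ← cell block A.
7. reactor-core I and reactor-core III cross → cell block B.
8. reactor-core III crosses ← cell block A.
9. reactor-core II, reactor-core III, and reactor-core IV cross → cell block B.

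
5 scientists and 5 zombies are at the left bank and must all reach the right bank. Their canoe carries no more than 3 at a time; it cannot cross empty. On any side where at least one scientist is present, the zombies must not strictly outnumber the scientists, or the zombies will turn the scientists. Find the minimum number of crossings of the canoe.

11

Counting alone: each trip to the right bank takes at most 3 across and each return brings at least 1 back, so after t trips out (and t−1 returns) at most 3t − (t−1) of the 10 are across; that first reaches 10 at t = 5, so at least 9 crossings are needed.
The safety rule pushes this higher. Following every safe sequence of crossings, the most of the 10 that can be at the right bank as the canoe arrives there on crossing 9 is 9 — never all 10.
So no plan with fewer than 11 crossings exists, and this one achieves 11:
1. 2 zombies → the right bank.  (the left bank: 5S 3Z; the right bank: 0S 2Z)
2. 1 zombie ← the left bank.  (the left bank: 5S 4Z; the right bank: 0S 1Z)
3. 3 zombies → the right bank.  (the left bank: 5S 1Z; the right bank: 0S 4Z)
4. 1 zombie ← the left bank.  (the left bank: 5S 2Z; the right bank: 0S 3Z)
5. 3 scientists → the right bank.  (the left bank: 2S 2Z; the right bank: 3S 3Z)
6. 1 scientist and 1 zombie ← the left bank.  (the left bank: 3S 3Z; the right bank: 2S 2Z)
7. 3 scientists → the right bank.  (the left bank: 0S 3Z; the right bank: 5S 2Z)
8. 1 zombie ← the left bank.  (the left bank: 0S 4Z; the right bank: 5S 1Z)
9. 2 zombies → the right bank.  (the left bank: 0S 2Z; the right bank: 5S 3Z)
10. 1 zombie ← the left bank.  (the left bank: 0S 3Z; the right bank: 5S 2Z)
11. 3 zombies → the right bank.  (the left bank: 0S 0Z; the right bank: 5S 5Z)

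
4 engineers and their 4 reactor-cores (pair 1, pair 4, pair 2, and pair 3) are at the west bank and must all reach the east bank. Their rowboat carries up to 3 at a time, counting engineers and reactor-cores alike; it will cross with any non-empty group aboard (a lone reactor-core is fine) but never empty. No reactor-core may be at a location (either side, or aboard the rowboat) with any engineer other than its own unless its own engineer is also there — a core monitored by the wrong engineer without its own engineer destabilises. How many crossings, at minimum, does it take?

9

Counting alone: each trip to the east bank takes at most 3 across and each return brings at least 1 back, so after t trips out (and t−1 returns) at most 3t − (t−1) of the 8 are across; that first reaches 8 at t = 4, so at least 7 crossings are needed.
The safety rule pushes this higher. Following every safe sequence of crossings, the most of the 8 that can be at the east bank as the rowboat arrives there on crossing 7 is 7 — never all 8.
So no plan with fewer than 9 crossings exists, and this one achieves 9:
1. engineer 1 and reactor-core 1 cross → the east bank.
2. engineer 1 crosses ← the west bank.
3. engineer 1, engineer 4, and reactor-core 4 cross → the east bank.
4. engineer 1 and reactor-core 1 cross ← the west bank.
5. engineer 1, engineer 2, and engineer 3 cross → the east bank.
6. reactor-core 4 crosses ← the west bank.
7. reactor-core 1 and reactor-core 4 cross → the east bank.
8. reactor-core 1 crosses ← the west bank.
9. reactor-core 1, reactor-core 2, and reactor-core 3 cross → the east bank.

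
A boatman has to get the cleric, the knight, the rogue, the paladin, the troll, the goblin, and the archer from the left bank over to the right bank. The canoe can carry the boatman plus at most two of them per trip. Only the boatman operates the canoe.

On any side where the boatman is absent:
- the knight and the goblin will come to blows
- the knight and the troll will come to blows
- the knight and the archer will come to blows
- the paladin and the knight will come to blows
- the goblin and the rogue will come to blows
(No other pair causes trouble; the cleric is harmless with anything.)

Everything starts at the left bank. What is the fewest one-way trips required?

9

Counting alone: the boatman can take at most 2 across per trip to the right bank, so moving all 7 needs at least 4 loaded trips out, with a return between consecutive ones — at least 7 crossings.
The safety rule pushes this higher. Following every safe sequence of crossings, the most of the 7 that can be at the right bank as the canoe arrives there on crossing 7 is 6 — never all 7.
So no plan with fewer than 9 crossings exists, and this one achieves 9:
1. Boatman goes to the right bank with the knight and the rogue.  [the left bank: the archer, the cleric, the goblin, the paladin, the troll | the right bank: the knight, the rogue]
2. Boatman goes back to the left bank alone.  [the left bank: the archer, the cleric, the goblin, the paladin, the troll | the right bank: the knight, the rogue]
3. Boatman goes to the right bank with the cleric.  [the left bank: the archer, the goblin, the paladin, the troll | the right bank: the cleric, the knight, the rogue]
4. Boatman goes back to the left bank alone.  [the left bank: the archer, the goblin, the paladin, the troll | the right bank: the cleric, the knight, the rogue]
5. Boatman goes to the right bank with the paladin and the troll.  [the left bank: the archer, the goblin | the right bank: the cleric, the knight, the paladin, the rogue, the troll]
6. Boatman goes back to the left bank with the knight.  [the left bank: the archer, the goblin, the knight | the right bank: the cleric, the paladin, the rogue, the troll]
7. Boatman goes to the right bank with the archer and the knight.  [the left bank: the goblin | the right bank: the archer, the cleric, the knight, the paladin, the rogue, the troll]
8. Boatman goes back to the left bank with the knight.  [the left bank: the goblin, the knight | the right bank: the archer, the cleric, the paladin, the rogue, the troll]
9. Boatman goes to the right bank with the goblin and the knight.  [the left bank: — | the right bank: the archer, the cleric, the goblin, the knight, the paladin, the rogue, the troll]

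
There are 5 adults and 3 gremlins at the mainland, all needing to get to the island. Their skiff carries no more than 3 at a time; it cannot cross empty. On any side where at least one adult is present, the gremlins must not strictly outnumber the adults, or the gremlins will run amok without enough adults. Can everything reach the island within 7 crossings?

Yes — this plan uses 7 crossings (≤ 7):
1. 2 gremlins → the island.  (the mainland: 5A 1G; the island: 0A 2G)
2. 1 gremlin ← the mainland.  (the mainland: 5A 2G; the island: 0A 1G)
3. 2 adults and 1 gremlin → the island.  (the mainland: 3A 1G; the island: 2A 2G)
4. 1 gremlin ← the mainland.  (the mainland: 3A 2G; the island: 2A 1G)
5. 1 adult and 2 gremlins → the island.  (the mainland: 2A 0G; the island: 3A 3G)
6. 1 gremlin ← the mainland.  (the mainland: 2A 1G; the island: 3A 2G)
7. 2 adults and 1 gremlin → the island.  (the mainland: 0A 0G; the island: 5A 3G)

Yes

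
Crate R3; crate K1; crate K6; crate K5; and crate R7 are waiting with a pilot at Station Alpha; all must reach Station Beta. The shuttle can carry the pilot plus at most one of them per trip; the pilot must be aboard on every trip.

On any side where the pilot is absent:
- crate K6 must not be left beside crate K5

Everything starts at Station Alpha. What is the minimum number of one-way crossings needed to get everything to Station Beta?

9

Counting alone: the pilot can take at most 1 across per trip to Station Beta, so moving all 5 needs at least 5 loaded trips out, with a return between consecutive ones — at least 9 crossings.
The plan below uses exactly 9 crossings, so it is optimal:
1. Pilot goes to Station Beta with crate K6.  [Station Alpha: crate K1, crate K5, crate R3, crate R7 | Station Beta: crate K6]
2. Pilot goes back to Station Alpha alone.  [Station Alpha: crate K1, crate K5, crate R3, crate R7 | Station Beta: crate K6]
3. Pilot goes to Station Beta with crate R3.  [Station Alpha: crate K1, crate K5, crate R7 | Station Beta: crate K6, crate R3]
4. Pilot goes back to Station Alpha alone.  [Station Alpha: crate K1, crate K5, crate R7 | Station Beta: crate K6, crate R3]
5. Pilot goes to Station Beta with crate K1.  [Station Alpha: crate K5, crate R7 | Station Beta: crate K1, crate K6, crate R3]
6. Pilot goes back to Station Alpha alone.  [Station Alpha: crate K5, crate R7 | Station Beta: crate K1, crate K6, crate R3]
7. Pilot goes to Station Beta with crate R7.  [Station Alpha: crate K5 | Station Beta: crate K1, crate K6, crate R3, crate R7]
8. Pilot goes back to Station Alpha alone.  [Station Alpha: crate K5 | Station Beta: crate K1, crate K6, crate R3, crate R7]
9. Pilot goes to Station Beta with crate K5.  [Station Alpha: — | Station Beta: crate K1, crate K5, crate K6, crate R3, crate R7]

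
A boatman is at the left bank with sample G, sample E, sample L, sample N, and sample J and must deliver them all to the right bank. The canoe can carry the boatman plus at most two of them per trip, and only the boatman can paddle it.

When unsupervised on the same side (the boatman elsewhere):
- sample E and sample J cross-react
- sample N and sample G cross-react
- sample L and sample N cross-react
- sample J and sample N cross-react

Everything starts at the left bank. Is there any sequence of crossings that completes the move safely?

Yes

1. Boatman goes to the right bank with sample E and sample N.  [the left bank: sample G, sample J, sample L | the right bank: sample E, sample N]
2. Boatman goes back to the left bank alone.  [the left bank: sample G, sample J, sample L | the right bank: sample E, sample N]
3. Boatman goes to the right bank with sample G and sample L.  [the left bank: sample J | the right bank: sample E, sample G, sample L, sample N]
4. Boatman goes back to the left bank with sample N.  [the left bank: sample J, sample N | the right bank: sample E, sample G, sample L]
5. Boatman goes to the right bank with sample J and sample N.  [the left bank: — | the right bank: sample E, sample G, sample J, sample L, sample N]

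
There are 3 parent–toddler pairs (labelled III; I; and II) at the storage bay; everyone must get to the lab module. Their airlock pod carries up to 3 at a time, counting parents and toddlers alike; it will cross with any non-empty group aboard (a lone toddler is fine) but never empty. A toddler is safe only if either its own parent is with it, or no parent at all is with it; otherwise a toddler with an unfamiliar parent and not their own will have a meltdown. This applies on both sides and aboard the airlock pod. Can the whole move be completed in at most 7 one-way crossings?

Yes — this plan uses 5 crossings (≤ 7):
1. parent III and toddler III cross → the lab module.
2. parent III crosses ← the storage bay.
3. parent I, parent II, and parent III cross → the lab module.
4. toddler III crosses ← the storage bay.
5. toddler I, toddler II, and toddler III cross → the lab module.

Yes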